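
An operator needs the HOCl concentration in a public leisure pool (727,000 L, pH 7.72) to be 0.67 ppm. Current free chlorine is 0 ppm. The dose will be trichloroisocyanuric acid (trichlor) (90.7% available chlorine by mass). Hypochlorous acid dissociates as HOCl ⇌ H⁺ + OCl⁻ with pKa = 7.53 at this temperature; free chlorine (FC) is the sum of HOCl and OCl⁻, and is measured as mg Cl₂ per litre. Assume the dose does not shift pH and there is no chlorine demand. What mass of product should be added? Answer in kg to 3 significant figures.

[OCl⁻]/[HOCl] = 10^(pH − pKa) = 10^(7.72 − 7.53) = 1.549; fraction as HOCl = 1/(1 + 1.549) = 0.3923.
Free chlorine required for 0.67 ppm HOCl: 0.67 / 0.3923 = 1.708 ppm.
FC to add: 1.708 − 0 = 1.708 mg/L as Cl₂.
Cl₂ equivalent: 1.708 mg/L × 727,000 L = 1242 g.
Product at 90.7% available Cl: 1242 / 0.907 = 1369 g.

1.37 kg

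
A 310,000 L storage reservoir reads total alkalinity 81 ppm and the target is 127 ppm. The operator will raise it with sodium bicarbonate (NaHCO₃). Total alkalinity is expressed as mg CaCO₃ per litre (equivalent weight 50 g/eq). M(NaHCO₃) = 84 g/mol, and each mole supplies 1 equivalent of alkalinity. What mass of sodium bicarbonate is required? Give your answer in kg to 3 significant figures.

24.0 kg

Alkalinity to add: (127 − 81) = 46 mg/L as CaCO₃ × 310,000 L = 14,260 g as CaCO₃.
Equivalents: 14,260 g ÷ 50 g/eq = 285.2 eq.
NaHCO₃ supplies 1 eq per mole → 285.2 mol.
Mass: 285.2 mol × 84 g/mol = 23,960 g.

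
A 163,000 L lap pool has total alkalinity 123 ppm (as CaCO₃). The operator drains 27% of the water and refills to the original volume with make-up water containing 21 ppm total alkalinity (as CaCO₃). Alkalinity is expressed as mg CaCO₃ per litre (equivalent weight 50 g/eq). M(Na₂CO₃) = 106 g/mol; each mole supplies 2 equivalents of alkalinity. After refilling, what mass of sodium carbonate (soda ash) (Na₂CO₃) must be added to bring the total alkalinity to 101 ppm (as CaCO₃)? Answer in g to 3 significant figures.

957 g

After draining 27% and refilling: 123 × 0.73 + 21 × 0.27 = 95.46 ppm.
Deficit to target: 101 − 95.46 = 5.54 mg/L.
As CaCO₃: 5.54 mg/L × 163,000 L = 903 g; ÷ 50 g/eq ÷ 2 = 9.03 mol Na₂CO₃.
Mass: 9.03 × 106 = 957.2 g.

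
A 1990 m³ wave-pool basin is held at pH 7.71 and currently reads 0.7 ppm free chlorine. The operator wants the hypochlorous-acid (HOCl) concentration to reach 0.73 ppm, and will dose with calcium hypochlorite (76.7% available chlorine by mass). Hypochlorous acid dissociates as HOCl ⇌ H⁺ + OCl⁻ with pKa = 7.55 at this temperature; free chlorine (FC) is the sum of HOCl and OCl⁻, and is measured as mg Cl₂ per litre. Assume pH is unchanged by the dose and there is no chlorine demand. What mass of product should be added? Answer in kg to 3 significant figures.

Volume: 1990 m³ = 1,990,000 L.
[OCl⁻]/[HOCl] = 10^(pH − pKa) = 10^(7.71 − 7.55) = 1.445; fraction as HOCl = 1/(1 + 1.445) = 0.4089.
Free chlorine required for 0.73 ppm HOCl: 0.73 / 0.4089 = 1.785 ppm.
FC to add: 1.785 − 0.7 = 1.085 mg/L as Cl₂.
Cl₂ equivalent: 1.085 mg/L × 1,990,000 L = 2159 g.
Product at 76.7% available Cl: 2159 / 0.767 = 2816 g.

2.82 kg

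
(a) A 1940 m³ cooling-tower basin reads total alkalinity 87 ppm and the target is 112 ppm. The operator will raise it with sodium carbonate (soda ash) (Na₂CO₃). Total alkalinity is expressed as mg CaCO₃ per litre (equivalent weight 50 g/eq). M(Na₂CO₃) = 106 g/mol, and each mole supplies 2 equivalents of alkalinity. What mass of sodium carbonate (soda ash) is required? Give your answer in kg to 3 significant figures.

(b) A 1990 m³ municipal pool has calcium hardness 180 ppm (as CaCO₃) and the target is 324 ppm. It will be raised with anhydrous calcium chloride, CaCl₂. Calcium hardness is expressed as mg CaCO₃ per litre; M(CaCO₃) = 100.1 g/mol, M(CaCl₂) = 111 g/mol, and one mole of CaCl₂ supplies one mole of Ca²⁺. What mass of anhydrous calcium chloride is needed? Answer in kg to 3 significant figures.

(a) 51.4 kg; (b) 318 kg

(a) Volume: 1940 m³ = 1,940,000 L.
(a) Alkalinity to add: (112 − 87) = 25 mg/L as CaCO₃ × 1,940,000 L = 48,500 g as CaCO₃.
(a) Equivalents: 48,500 g ÷ 50 g/eq = 970 eq.
(a) Each mole of Na₂CO₃ supplies 2 eq, so 970 / 2 = 485 mol.
(a) Mass: 485 mol × 106 g/mol = 51,410 g.

(b) Volume: 1990 m³ = 1,990,000 L.
(b) Hardness to add: (324 − 180) = 144 mg/L as CaCO₃ × 1,990,000 L = 286,600 g as CaCO₃.
(b) Moles of Ca²⁺ (1 mol Ca²⁺ ≡ 1 mol CaCO₃): 286,600 / 100.1 g/mol = 2863 mol.
(b) Mass of CaCl₂: 2863 × 111 = 317,800 g.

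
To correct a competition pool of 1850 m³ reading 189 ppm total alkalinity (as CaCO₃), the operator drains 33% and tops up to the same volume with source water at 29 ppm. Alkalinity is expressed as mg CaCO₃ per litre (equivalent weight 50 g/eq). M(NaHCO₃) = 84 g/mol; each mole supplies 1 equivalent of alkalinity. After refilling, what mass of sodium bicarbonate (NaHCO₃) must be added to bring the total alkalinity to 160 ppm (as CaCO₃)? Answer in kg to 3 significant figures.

Volume: 1850 m³ = 1,850,000 L.
After draining 33% and refilling: 189 × 0.67 + 29 × 0.33 = 136.2 ppm.
Deficit to target: 160 − 136.2 = 23.8 mg/L.
As CaCO₃: 23.8 mg/L × 1,850,000 L = 44,030 g; ÷ 50 g/eq ÷ 1 = 880.6 mol NaHCO₃.
Mass: 880.6 × 84 = 73,970 g.

74.0 kg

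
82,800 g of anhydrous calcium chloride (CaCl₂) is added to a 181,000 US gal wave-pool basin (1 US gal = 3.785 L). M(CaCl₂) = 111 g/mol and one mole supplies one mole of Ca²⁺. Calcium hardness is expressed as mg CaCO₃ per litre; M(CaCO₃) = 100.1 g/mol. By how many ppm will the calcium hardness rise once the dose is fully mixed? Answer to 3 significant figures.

109 ppm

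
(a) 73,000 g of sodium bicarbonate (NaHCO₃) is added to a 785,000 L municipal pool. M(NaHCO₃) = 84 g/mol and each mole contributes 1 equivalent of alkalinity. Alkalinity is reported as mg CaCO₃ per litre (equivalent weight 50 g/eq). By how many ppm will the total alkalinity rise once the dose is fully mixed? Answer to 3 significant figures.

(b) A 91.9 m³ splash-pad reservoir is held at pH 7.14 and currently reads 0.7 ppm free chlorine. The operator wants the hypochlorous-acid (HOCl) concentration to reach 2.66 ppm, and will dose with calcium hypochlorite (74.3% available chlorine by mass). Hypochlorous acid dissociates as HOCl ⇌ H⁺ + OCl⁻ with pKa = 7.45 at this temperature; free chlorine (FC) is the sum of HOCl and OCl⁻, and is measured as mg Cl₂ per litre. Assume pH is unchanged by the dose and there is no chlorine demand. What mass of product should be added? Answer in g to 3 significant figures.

(a) 55.4 ppm; (b) 404 g

(a) Moles of NaHCO₃: 73,000 g ÷ 84 g/mol = 869 mol → 869 eq of alkalinity.
(a) As CaCO₃: 869 eq × 50 g/eq = 43,450 g.
(a) Rise: 43,450 g / 785,000 L × 1000 = 55.35 mg/L.

(b) Volume: 91.9 m³ = 91,900 L.
(b) [OCl⁻]/[HOCl] = 10^(pH − pKa) = 10^(7.14 − 7.45) = 0.4898; fraction as HOCl = 1/(1 + 0.4898) = 0.6712.
(b) Free chlorine required for 2.66 ppm HOCl: 2.66 / 0.6712 = 3.963 ppm.
(b) FC to add: 3.963 − 0.7 = 3.263 mg/L as Cl₂.
(b) Cl₂ equivalent: 3.263 mg/L × 91,900 L = 299.9 g.
(b) Product at 74.3% available Cl: 299.9 / 0.743 = 403.6 g.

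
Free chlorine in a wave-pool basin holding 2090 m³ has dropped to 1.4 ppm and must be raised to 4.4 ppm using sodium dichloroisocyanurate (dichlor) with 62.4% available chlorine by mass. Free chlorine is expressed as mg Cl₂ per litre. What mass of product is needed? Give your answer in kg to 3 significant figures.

Volume: 2090 m³ = 2,090,000 L.
Chlorine deficit: 4.4 − 1.4 = 3 ppm = 3 mg/L as Cl₂.
Cl₂ equivalent needed: 3 mg/L × 2,090,000 L = 6,270,000 mg = 6270 g.
Product at 62.4% available chlorine: 6270 / 0.624 = 10,050 g.

10.0 kg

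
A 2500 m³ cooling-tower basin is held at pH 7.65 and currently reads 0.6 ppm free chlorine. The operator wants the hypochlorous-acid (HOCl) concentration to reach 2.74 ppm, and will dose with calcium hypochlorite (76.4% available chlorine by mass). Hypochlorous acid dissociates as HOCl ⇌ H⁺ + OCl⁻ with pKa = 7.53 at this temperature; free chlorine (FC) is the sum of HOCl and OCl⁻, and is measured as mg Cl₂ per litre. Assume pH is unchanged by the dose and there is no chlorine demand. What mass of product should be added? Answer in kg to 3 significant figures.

Volume: 2500 m³ = 2,500,000 L.
[OCl⁻]/[HOCl] = 10^(pH − pKa) = 10^(7.65 − 7.53) = 1.318; fraction as HOCl = 1/(1 + 1.318) = 0.4314.
Free chlorine required for 2.74 ppm HOCl: 2.74 / 0.4314 = 6.352 ppm.
FC to add: 6.352 − 0.6 = 5.752 mg/L as Cl₂.
Cl₂ equivalent: 5.752 mg/L × 2,500,000 L = 14,380 g.
Product at 76.4% available Cl: 14,380 / 0.764 = 18,820 g.

18.8 kg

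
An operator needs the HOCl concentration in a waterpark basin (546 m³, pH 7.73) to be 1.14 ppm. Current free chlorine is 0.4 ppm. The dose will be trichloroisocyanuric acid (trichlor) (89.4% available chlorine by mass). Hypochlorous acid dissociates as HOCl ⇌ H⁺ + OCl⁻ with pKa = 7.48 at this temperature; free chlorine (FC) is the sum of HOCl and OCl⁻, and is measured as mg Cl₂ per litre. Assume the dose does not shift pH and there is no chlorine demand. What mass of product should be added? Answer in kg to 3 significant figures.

Volume: 546 m³ = 546,000 L.
[OCl⁻]/[HOCl] = 10^(pH − pKa) = 10^(7.73 − 7.48) = 1.778; fraction as HOCl = 1/(1 + 1.778) = 0.3599.
Free chlorine required for 1.14 ppm HOCl: 1.14 / 0.3599 = 3.167 ppm.
FC to add: 3.167 − 0.4 = 2.767 mg/L as Cl₂.
Cl₂ equivalent: 2.767 mg/L × 546,000 L = 1511 g.
Product at 89.4% available Cl: 1511 / 0.894 = 1690 g.

1.69 kg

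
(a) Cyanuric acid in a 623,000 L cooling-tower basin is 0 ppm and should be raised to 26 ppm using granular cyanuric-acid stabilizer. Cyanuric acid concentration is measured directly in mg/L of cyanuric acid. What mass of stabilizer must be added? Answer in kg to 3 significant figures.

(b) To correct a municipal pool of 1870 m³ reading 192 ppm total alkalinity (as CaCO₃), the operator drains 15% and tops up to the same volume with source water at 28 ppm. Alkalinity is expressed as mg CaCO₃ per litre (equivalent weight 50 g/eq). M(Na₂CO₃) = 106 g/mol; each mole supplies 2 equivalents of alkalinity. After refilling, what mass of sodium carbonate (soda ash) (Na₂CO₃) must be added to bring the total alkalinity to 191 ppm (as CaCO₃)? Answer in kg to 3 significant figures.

(a) CYA to add: (26 − 0) = 26 mg/L × 623,000 L = 16,200 g cyanuric acid.

(b) Volume: 1870 m³ = 1,870,000 L.
(b) After draining 15% and refilling: 192 × 0.85 + 28 × 0.15 = 167.4 ppm.
(b) Deficit to target: 191 − 167.4 = 23.6 mg/L.
(b) As CaCO₃: 23.6 mg/L × 1,870,000 L = 44,130 g; ÷ 50 g/eq ÷ 2 = 441.3 mol Na₂CO₃.
(b) Mass: 441.3 × 106 = 46,780 g.

(a) 16.2 kg; (b) 46.8 kg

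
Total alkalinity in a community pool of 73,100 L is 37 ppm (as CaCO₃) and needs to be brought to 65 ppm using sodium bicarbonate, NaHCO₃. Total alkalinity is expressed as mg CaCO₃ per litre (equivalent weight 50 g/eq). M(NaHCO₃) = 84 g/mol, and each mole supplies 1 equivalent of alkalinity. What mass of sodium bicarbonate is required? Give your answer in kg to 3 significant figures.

3.44 kg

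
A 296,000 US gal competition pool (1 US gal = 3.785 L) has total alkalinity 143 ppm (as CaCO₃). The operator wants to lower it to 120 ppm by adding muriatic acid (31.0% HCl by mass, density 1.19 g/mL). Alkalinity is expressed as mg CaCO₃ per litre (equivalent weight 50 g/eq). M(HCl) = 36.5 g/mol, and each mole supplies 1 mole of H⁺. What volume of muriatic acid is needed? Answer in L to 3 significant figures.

Volume: 296,000 US gal × 3.785 L/gal = 1,120,360 L.
Alkalinity to neutralize: (143 − 120) = 23 mg/L as CaCO₃ × 1,120,360 L = 25,770 g as CaCO₃.
Equivalents of H⁺ required: 25,770 ÷ 50 g/eq = 515.4 eq = 515.4 mol HCl.
Mass of HCl: 515.4 × 36.5 = 18,810 g.
Mass of 31.0% solution: 18,810 / 0.31 = 60,680 g.
Volume: 60,680 g ÷ 1.19 g/mL = 50,990 mL.

51.0 L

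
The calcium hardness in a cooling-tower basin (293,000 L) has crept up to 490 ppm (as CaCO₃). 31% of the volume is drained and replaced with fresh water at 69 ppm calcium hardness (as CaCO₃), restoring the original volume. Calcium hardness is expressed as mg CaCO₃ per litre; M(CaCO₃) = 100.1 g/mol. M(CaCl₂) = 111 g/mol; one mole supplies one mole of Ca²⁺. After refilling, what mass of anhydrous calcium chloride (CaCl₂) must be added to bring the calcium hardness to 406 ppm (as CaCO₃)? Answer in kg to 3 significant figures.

After draining 31% and refilling: 490 × 0.69 + 69 × 0.31 = 359.49 ppm.
Deficit to target: 406 − 359.49 = 46.51 mg/L.
As CaCO₃: 46.51 mg/L × 293,000 L = 13,630 g; ÷ 100.1 = 136.1 mol Ca²⁺.
Mass: 136.1 × 111 = 15,110 g.

15.1 kg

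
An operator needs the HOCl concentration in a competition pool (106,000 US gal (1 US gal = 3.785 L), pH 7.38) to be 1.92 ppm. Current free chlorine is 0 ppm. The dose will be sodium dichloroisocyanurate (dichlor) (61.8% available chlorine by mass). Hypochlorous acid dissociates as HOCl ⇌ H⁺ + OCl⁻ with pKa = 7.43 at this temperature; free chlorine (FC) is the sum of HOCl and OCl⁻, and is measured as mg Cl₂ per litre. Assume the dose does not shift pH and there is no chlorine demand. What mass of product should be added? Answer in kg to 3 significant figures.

2.36 kg

Volume: 106,000 US gal × 3.785 L/gal = 401,210 L.
[OCl⁻]/[HOCl] = 10^(pH − pKa) = 10^(7.38 − 7.43) = 0.8913; fraction as HOCl = 1/(1 + 0.8913) = 0.5288.
Free chlorine required for 1.92 ppm HOCl: 1.92 / 0.5288 = 3.631 ppm.
FC to add: 3.631 − 0 = 3.631 mg/L as Cl₂.
Cl₂ equivalent: 3.631 mg/L × 401,210 L = 1457 g.
Product at 61.8% available Cl: 1457 / 0.618 = 2357 g.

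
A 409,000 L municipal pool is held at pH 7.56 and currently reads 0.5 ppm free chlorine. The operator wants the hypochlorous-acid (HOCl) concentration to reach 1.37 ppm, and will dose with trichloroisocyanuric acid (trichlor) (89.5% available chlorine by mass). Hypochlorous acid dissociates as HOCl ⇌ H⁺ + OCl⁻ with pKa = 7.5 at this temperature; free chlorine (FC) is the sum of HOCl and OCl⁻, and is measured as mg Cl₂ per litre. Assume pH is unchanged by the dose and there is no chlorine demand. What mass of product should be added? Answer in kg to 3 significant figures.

[OCl⁻]/[HOCl] = 10^(pH − pKa) = 10^(7.56 − 7.5) = 1.148; fraction as HOCl = 1/(1 + 1.148) = 0.4655.
Free chlorine required for 1.37 ppm HOCl: 1.37 / 0.4655 = 2.943 ppm.
FC to add: 2.943 − 0.5 = 2.443 mg/L as Cl₂.
Cl₂ equivalent: 2.443 mg/L × 409,000 L = 999.2 g.
Product at 89.5% available Cl: 999.2 / 0.895 = 1116 g.

1.12 kg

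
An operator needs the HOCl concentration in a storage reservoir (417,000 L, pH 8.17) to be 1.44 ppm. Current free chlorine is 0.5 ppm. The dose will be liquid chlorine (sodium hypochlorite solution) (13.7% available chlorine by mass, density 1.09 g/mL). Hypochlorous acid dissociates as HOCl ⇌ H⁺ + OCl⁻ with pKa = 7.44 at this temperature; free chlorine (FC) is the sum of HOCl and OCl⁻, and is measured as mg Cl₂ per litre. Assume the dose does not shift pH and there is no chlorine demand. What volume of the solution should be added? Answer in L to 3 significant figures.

24.2 L

[OCl⁻]/[HOCl] = 10^(pH − pKa) = 10^(8.17 − 7.44) = 5.37; fraction as HOCl = 1/(1 + 5.37) = 0.157.
Free chlorine required for 1.44 ppm HOCl: 1.44 / 0.157 = 9.173 ppm.
FC to add: 9.173 − 0.5 = 8.673 mg/L as Cl₂.
Cl₂ equivalent: 8.673 mg/L × 417,000 L = 3617 g.
Product at 13.7% available Cl: 3617 / 0.137 = 26,400 g.
Volume: 26,400 g ÷ 1.09 g/mL = 24,220 mL.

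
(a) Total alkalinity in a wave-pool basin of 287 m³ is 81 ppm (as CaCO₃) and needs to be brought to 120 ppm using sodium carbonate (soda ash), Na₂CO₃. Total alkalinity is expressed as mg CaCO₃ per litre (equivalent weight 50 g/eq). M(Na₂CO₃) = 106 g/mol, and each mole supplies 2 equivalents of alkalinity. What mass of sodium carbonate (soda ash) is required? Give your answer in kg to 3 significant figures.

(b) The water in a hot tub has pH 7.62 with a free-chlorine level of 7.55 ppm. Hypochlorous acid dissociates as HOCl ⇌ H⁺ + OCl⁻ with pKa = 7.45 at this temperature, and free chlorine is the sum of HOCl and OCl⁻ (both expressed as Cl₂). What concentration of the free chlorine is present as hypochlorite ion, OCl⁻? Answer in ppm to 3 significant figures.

(a) 11.9 kg; (b) 4.50 ppm

(a) Volume: 287 m³ = 287,000 L.
(a) Alkalinity to add: (120 − 81) = 39 mg/L as CaCO₃ × 287,000 L = 11,190 g as CaCO₃.
(a) Equivalents: 11,190 g ÷ 50 g/eq = 223.9 eq.
(a) Each mole of Na₂CO₃ supplies 2 eq, so 223.9 / 2 = 111.9 mol.
(a) Mass: 111.9 mol × 106 g/mol = 11,860 g.

(b) [OCl⁻]/[HOCl] = 10^(pH − pKa) = 10^(7.62 − 7.45) = 10^0.17 = 1.479.
(b) Fraction as HOCl = 1 / (1 + 1.479) = 0.4034.
(b) OCl⁻ = (1 − 0.4034) × 7.55 ppm = 4.505 ppm.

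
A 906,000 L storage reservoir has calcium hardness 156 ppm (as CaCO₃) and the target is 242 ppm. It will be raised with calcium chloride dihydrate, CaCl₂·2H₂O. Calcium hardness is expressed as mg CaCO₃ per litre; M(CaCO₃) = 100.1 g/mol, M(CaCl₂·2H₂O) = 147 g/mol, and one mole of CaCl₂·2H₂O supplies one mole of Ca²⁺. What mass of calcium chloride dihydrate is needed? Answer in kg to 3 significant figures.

Hardness to add: (242 − 156) = 86 mg/L as CaCO₃ × 906,000 L = 77,920 g as CaCO₃.
Moles of Ca²⁺ (1 mol Ca²⁺ ≡ 1 mol CaCO₃): 77,920 / 100.1 g/mol = 778.4 mol.
Mass of CaCl₂·2H₂O: 778.4 × 147 = 114,400 g.

114 kg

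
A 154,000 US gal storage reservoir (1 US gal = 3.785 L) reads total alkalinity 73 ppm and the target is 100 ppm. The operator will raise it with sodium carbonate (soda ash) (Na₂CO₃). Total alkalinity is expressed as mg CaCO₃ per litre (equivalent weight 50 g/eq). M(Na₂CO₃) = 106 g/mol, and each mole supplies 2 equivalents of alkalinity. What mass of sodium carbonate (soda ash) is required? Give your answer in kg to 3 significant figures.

16.7 kg

Volume: 154,000 US gal × 3.785 L/gal = 582,890 L.
Alkalinity to add: (100 − 73) = 27 mg/L as CaCO₃ × 582,890 L = 15,740 g as CaCO₃.
Equivalents: 15,740 g ÷ 50 g/eq = 314.8 eq.
Each mole of Na₂CO₃ supplies 2 eq, so 314.8 / 2 = 157.4 mol.
Mass: 157.4 mol × 106 g/mol = 16,680 g.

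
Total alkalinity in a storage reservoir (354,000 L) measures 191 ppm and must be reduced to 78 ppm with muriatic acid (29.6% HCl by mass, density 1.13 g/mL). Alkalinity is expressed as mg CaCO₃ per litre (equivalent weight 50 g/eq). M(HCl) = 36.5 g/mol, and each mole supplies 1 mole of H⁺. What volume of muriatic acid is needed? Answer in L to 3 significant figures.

87.3 L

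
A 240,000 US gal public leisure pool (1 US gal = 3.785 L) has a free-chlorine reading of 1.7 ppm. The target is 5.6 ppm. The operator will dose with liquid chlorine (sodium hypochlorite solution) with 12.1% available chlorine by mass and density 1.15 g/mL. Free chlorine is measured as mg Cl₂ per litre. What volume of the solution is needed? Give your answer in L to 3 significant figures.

25.5 L

Volume: 240,000 US gal × 3.785 L/gal = 908,400 L.
Chlorine deficit: 5.6 − 1.7 = 3.9 ppm = 3.9 mg/L as Cl₂.
Cl₂ equivalent needed: 3.9 mg/L × 908,400 L = 3,543,000 mg = 3543 g.
Product at 12.1% available chlorine: 3543 / 0.121 = 29,280 g.
Volume at density 1.15 g/mL: 29,280 g ÷ 1.15 g/mL = 25,460 mL.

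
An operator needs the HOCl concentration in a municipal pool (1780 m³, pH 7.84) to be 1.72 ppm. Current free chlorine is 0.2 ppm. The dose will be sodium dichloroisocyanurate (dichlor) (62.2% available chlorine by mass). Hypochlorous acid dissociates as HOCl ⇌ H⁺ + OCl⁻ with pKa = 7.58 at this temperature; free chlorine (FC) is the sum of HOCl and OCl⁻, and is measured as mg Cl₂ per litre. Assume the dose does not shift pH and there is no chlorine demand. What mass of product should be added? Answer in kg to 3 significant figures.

13.3 kg

Volume: 1780 m³ = 1,780,000 L.
[OCl⁻]/[HOCl] = 10^(pH − pKa) = 10^(7.84 − 7.58) = 1.82; fraction as HOCl = 1/(1 + 1.82) = 0.3546.
Free chlorine required for 1.72 ppm HOCl: 1.72 / 0.3546 = 4.85 ppm.
FC to add: 4.85 − 0.2 = 4.65 mg/L as Cl₂.
Cl₂ equivalent: 4.65 mg/L × 1,780,000 L = 8277 g.
Product at 62.2% available Cl: 8277 / 0.622 = 13,310 g.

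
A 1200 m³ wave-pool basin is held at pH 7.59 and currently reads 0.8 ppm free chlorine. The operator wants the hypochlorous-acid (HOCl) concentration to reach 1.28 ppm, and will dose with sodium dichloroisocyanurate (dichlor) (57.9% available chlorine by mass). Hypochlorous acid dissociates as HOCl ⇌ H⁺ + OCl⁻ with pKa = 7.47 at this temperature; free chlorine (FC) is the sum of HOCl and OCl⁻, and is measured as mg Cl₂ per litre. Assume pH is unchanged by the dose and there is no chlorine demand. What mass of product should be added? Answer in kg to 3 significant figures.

Volume: 1200 m³ = 1,200,000 L.
[OCl⁻]/[HOCl] = 10^(pH − pKa) = 10^(7.59 − 7.47) = 1.318; fraction as HOCl = 1/(1 + 1.318) = 0.4314.
Free chlorine required for 1.28 ppm HOCl: 1.28 / 0.4314 = 2.967 ppm.
FC to add: 2.967 − 0.8 = 2.167 mg/L as Cl₂.
Cl₂ equivalent: 2.167 mg/L × 1,200,000 L = 2601 g.
Product at 57.9% available Cl: 2601 / 0.579 = 4492 g.

4.49 kg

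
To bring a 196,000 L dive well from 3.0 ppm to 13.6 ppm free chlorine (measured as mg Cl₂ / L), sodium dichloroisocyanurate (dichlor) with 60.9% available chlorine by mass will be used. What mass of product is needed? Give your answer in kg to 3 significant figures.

Chlorine deficit: 13.6 − 3.0 = 10.6 ppm = 10.6 mg/L as Cl₂.
Cl₂ equivalent needed: 10.6 mg/L × 196,000 L = 2,078,000 mg = 2078 g.
Product at 60.9% available chlorine: 2078 / 0.609 = 3411 g.

3.41 kg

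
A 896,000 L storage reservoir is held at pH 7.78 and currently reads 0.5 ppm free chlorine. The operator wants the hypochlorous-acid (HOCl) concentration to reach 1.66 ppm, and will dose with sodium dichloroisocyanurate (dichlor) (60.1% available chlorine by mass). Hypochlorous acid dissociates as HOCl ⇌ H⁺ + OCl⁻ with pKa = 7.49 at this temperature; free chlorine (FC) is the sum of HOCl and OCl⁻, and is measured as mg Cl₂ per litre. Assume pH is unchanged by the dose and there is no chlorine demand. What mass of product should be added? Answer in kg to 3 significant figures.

[OCl⁻]/[HOCl] = 10^(pH − pKa) = 10^(7.78 − 7.49) = 1.95; fraction as HOCl = 1/(1 + 1.95) = 0.339.
Free chlorine required for 1.66 ppm HOCl: 1.66 / 0.339 = 4.897 ppm.
FC to add: 4.897 − 0.5 = 4.397 mg/L as Cl₂.
Cl₂ equivalent: 4.397 mg/L × 896,000 L = 3939 g.
Product at 60.1% available Cl: 3939 / 0.601 = 6555 g.

6.55 kg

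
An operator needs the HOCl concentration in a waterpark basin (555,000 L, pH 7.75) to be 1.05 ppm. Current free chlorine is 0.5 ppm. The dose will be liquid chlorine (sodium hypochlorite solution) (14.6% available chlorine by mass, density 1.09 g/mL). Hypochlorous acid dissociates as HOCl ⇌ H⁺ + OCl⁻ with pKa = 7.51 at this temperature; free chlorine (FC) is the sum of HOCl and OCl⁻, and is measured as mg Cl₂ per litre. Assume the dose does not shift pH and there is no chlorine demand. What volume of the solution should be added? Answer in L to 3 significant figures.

8.28 L

[OCl⁻]/[HOCl] = 10^(pH − pKa) = 10^(7.75 − 7.51) = 1.738; fraction as HOCl = 1/(1 + 1.738) = 0.3653.
Free chlorine required for 1.05 ppm HOCl: 1.05 / 0.3653 = 2.875 ppm.
FC to add: 2.875 − 0.5 = 2.375 mg/L as Cl₂.
Cl₂ equivalent: 2.375 mg/L × 555,000 L = 1318 g.
Product at 14.6% available Cl: 1318 / 0.146 = 9027 g.
Volume: 9027 g ÷ 1.09 g/mL = 8282 mL.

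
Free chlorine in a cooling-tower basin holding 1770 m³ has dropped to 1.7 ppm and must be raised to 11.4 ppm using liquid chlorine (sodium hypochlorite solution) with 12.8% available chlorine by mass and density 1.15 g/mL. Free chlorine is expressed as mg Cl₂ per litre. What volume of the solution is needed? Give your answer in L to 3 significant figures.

Volume: 1770 m³ = 1,770,000 L.
Chlorine deficit: 11.4 − 1.7 = 9.7 ppm = 9.7 mg/L as Cl₂.
Cl₂ equivalent needed: 9.7 mg/L × 1,770,000 L = 17,170,000 mg = 17,170 g.
Product at 12.8% available chlorine: 17,170 / 0.128 = 134,100 g.
Volume at density 1.15 g/mL: 134,100 g ÷ 1.15 g/mL = 116,600 mL.

117 L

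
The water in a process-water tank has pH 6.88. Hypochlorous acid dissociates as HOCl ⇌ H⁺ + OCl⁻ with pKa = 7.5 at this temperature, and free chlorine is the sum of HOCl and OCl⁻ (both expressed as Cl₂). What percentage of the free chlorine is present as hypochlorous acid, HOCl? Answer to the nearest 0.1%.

80.7%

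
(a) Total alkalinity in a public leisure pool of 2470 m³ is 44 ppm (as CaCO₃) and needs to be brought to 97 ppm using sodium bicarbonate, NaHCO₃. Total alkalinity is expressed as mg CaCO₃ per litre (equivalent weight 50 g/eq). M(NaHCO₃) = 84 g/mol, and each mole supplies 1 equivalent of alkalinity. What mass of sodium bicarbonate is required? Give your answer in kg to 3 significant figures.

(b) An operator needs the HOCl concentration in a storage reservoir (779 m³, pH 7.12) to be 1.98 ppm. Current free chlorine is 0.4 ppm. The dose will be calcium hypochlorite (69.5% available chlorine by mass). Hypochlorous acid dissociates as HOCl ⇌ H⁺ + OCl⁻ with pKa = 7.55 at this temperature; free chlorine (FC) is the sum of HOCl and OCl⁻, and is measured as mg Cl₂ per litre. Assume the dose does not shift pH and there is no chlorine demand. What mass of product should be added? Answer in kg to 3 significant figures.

(a) 220 kg; (b) 2.60 kg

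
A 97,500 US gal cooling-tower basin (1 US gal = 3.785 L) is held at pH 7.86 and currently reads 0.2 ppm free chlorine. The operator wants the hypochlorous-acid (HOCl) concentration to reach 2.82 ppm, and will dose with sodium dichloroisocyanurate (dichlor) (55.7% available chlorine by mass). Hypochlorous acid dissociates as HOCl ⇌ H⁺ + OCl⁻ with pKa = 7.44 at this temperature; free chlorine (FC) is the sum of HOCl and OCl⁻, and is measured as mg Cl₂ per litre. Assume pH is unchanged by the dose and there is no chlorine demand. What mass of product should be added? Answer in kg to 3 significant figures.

6.65 kg

Volume: 97,500 US gal × 3.785 L/gal = 369,038 L.
[OCl⁻]/[HOCl] = 10^(pH − pKa) = 10^(7.86 − 7.44) = 2.63; fraction as HOCl = 1/(1 + 2.63) = 0.2755.
Free chlorine required for 2.82 ppm HOCl: 2.82 / 0.2755 = 10.24 ppm.
FC to add: 10.24 − 0.2 = 10.04 mg/L as Cl₂.
Cl₂ equivalent: 10.04 mg/L × 369,038 L = 3704 g.
Product at 55.7% available Cl: 3704 / 0.557 = 6650 g.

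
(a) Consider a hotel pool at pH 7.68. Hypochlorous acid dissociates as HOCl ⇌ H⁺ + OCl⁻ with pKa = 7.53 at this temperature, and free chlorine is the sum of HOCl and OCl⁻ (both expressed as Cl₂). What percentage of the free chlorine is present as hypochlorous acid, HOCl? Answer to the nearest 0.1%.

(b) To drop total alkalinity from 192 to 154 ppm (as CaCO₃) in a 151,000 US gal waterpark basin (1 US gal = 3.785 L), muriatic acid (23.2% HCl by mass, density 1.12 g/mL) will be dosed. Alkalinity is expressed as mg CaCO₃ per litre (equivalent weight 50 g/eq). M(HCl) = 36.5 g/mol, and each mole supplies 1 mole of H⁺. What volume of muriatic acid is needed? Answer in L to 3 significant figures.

(a) 41.5%; (b) 61.0 L

(a) [OCl⁻]/[HOCl] = 10^(pH − pKa) = 10^(7.68 − 7.53) = 10^0.15 = 1.413.
(a) Fraction as HOCl = 1 / (1 + 1.413) = 0.4145.

(b) Volume: 151,000 US gal × 3.785 L/gal = 571,535 L.
(b) Alkalinity to neutralize: (192 − 154) = 38 mg/L as CaCO₃ × 571,535 L = 21,720 g as CaCO₃.
(b) Equivalents of H⁺ required: 21,720 ÷ 50 g/eq = 434.4 eq = 434.4 mol HCl.
(b) Mass of HCl: 434.4 × 36.5 = 15,850 g.
(b) Mass of 23.2% solution: 15,850 / 0.232 = 68,340 g.
(b) Volume: 68,340 g ÷ 1.12 g/mL = 61,020 mL.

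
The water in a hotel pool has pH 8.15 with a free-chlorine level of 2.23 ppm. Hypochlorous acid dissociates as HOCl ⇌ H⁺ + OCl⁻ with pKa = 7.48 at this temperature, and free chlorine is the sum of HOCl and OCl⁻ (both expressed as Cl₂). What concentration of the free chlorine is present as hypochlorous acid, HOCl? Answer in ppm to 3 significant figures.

0.393 ppm

[OCl⁻]/[HOCl] = 10^(pH − pKa) = 10^(8.15 − 7.48) = 10^0.67 = 4.677.
Fraction as HOCl = 1 / (1 + 4.677) = 0.1761.
HOCl = 0.1761 × 2.23 ppm = 0.3928 ppm.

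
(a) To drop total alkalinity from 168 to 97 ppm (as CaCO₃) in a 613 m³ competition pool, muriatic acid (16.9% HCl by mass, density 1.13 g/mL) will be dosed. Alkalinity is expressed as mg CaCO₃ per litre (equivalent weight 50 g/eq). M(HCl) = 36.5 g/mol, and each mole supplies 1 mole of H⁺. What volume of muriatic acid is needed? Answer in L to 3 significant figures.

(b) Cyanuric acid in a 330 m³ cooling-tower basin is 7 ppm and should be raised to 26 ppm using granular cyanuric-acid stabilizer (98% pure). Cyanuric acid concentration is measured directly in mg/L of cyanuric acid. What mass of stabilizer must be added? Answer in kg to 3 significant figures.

(a) 166 L; (b) 6.40 kg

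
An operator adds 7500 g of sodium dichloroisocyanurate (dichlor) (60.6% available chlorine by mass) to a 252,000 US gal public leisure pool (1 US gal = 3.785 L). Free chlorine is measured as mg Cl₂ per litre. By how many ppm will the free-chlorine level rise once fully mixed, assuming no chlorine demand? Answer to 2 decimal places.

4.77 ppm

Volume: 252,000 US gal × 3.785 L/gal = 953,820 L.
Available chlorine delivered: 7500 g × 0.606 = 4545 g as Cl₂.
Concentration rise: 4545 g / 953,820 L = 4.765 mg/L = 4.77 ppm.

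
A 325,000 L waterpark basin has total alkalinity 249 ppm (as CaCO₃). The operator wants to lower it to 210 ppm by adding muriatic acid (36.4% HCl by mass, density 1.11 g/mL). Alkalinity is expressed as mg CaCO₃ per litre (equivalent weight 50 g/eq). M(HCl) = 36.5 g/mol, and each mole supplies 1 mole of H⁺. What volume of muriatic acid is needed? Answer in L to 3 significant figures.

Alkalinity to neutralize: (249 − 210) = 39 mg/L as CaCO₃ × 325,000 L = 12,680 g as CaCO₃.
Equivalents of H⁺ required: 12,680 ÷ 50 g/eq = 253.5 eq = 253.5 mol HCl.
Mass of HCl: 253.5 × 36.5 = 9253 g.
Mass of 36.4% solution: 9253 / 0.364 = 25,420 g.
Volume: 25,420 g ÷ 1.11 g/mL = 22,900 mL.

22.9 L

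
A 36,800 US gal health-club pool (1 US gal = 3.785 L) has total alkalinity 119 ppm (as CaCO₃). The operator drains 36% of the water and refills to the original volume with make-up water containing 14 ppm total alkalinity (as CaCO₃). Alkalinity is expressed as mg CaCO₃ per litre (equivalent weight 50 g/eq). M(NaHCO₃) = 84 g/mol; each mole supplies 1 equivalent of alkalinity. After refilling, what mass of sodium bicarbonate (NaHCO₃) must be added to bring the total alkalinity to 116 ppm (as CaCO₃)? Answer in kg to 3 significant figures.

8.14 kg

Volume: 36,800 US gal × 3.785 L/gal = 139,288 L.
After draining 36% and refilling: 119 × 0.64 + 14 × 0.36 = 81.2 ppm.
Deficit to target: 116 − 81.2 = 34.8 mg/L.
As CaCO₃: 34.8 mg/L × 139,288 L = 4847 g; ÷ 50 g/eq ÷ 1 = 96.94 mol NaHCO₃.
Mass: 96.94 × 84 = 8143 g.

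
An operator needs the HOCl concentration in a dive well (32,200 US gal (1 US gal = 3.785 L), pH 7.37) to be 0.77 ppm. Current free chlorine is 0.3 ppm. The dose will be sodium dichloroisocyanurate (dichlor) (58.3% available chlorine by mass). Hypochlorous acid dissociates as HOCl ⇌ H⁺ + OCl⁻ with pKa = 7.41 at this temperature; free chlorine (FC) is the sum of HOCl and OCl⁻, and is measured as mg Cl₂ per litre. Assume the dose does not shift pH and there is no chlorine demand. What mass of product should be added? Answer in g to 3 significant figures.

Volume: 32,200 US gal × 3.785 L/gal = 121,877 L.
[OCl⁻]/[HOCl] = 10^(pH − pKa) = 10^(7.37 − 7.41) = 0.912; fraction as HOCl = 1/(1 + 0.912) = 0.523.
Free chlorine required for 0.77 ppm HOCl: 0.77 / 0.523 = 1.472 ppm.
FC to add: 1.472 − 0.3 = 1.172 mg/L as Cl₂.
Cl₂ equivalent: 1.172 mg/L × 121,877 L = 142.9 g.
Product at 58.3% available Cl: 142.9 / 0.583 = 245.1 g.

245 g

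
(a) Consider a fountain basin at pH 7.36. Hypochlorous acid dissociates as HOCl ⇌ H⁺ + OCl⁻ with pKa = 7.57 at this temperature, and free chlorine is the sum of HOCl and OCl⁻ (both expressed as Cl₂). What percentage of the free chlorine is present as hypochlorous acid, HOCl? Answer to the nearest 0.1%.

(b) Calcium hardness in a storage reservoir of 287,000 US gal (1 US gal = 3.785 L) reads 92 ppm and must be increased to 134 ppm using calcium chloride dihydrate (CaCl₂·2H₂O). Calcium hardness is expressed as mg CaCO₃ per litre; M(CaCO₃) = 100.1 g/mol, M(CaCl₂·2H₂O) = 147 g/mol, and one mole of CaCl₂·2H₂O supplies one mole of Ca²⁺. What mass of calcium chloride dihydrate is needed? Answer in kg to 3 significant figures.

(a) [OCl⁻]/[HOCl] = 10^(pH − pKa) = 10^(7.36 − 7.57) = 10^-0.21 = 0.6166.
(a) Fraction as HOCl = 1 / (1 + 0.6166) = 0.6186.

(b) Volume: 287,000 US gal × 3.785 L/gal = 1,086,295 L.
(b) Hardness to add: (134 − 92) = 42 mg/L as CaCO₃ × 1,086,295 L = 45,620 g as CaCO₃.
(b) Moles of Ca²⁺ (1 mol Ca²⁺ ≡ 1 mol CaCO₃): 45,620 / 100.1 g/mol = 455.8 mol.
(b) Mass of CaCl₂·2H₂O: 455.8 × 147 = 67,000 g.

(a) 61.9%; (b) 67.0 kg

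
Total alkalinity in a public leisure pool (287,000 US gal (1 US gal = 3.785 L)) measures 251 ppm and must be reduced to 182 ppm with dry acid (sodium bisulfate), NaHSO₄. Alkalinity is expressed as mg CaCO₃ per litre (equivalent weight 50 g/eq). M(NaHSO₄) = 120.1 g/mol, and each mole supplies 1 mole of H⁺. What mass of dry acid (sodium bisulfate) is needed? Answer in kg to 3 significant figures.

180 kg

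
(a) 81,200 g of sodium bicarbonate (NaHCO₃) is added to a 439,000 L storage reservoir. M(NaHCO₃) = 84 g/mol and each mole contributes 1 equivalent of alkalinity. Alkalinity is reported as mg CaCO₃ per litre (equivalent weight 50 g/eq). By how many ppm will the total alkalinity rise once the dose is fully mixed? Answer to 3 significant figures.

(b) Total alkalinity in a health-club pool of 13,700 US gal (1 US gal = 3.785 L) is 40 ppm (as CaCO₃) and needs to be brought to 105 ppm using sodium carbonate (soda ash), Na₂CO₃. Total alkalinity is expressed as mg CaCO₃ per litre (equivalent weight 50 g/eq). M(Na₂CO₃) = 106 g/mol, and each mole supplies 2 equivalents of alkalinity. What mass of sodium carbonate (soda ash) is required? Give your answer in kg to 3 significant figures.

(a) 110 ppm; (b) 3.57 kg

(a) Moles of NaHCO₃: 81,200 g ÷ 84 g/mol = 966.7 mol → 966.7 eq of alkalinity.
(a) As CaCO₃: 966.7 eq × 50 g/eq = 48,330 g.
(a) Rise: 48,330 g / 439,000 L × 1000 = 110.1 mg/L.

(b) Volume: 13,700 US gal × 3.785 L/gal = 51,854 L.
(b) Alkalinity to add: (105 − 40) = 65 mg/L as CaCO₃ × 51,854 L = 3371 g as CaCO₃.
(b) Equivalents: 3371 g ÷ 50 g/eq = 67.41 eq.
(b) Each mole of Na₂CO₃ supplies 2 eq, so 67.41 / 2 = 33.71 mol.
(b) Mass: 33.71 mol × 106 g/mol = 3573 g.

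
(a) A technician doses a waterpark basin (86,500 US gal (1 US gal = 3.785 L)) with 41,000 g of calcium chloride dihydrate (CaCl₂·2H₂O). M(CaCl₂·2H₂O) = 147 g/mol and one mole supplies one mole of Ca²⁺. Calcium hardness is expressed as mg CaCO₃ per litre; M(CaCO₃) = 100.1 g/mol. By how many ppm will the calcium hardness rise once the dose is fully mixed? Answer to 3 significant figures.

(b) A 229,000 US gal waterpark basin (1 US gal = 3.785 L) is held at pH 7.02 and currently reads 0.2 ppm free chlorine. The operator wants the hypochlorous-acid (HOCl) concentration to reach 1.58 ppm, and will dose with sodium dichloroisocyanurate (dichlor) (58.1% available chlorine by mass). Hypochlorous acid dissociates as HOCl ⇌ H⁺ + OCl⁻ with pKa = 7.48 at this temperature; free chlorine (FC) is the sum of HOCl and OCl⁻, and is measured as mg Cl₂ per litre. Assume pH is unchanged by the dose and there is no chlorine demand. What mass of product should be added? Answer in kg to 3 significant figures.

(a) Volume: 86,500 US gal × 3.785 L/gal = 327,402 L.
(a) Moles of Ca²⁺: 41,000 g ÷ 147 g/mol = 278.9 mol.
(a) As CaCO₃: 278.9 mol × 100.1 g/mol = 27,920 g.
(a) Rise: 27,920 g / 327,402 L × 1000 = 85.27 mg/L.

(b) Volume: 229,000 US gal × 3.785 L/gal = 866,765 L.
(b) [OCl⁻]/[HOCl] = 10^(pH − pKa) = 10^(7.02 − 7.48) = 0.3467; fraction as HOCl = 1/(1 + 0.3467) = 0.7425.
(b) Free chlorine required for 1.58 ppm HOCl: 1.58 / 0.7425 = 2.128 ppm.
(b) FC to add: 2.128 − 0.2 = 1.928 mg/L as Cl₂.
(b) Cl₂ equivalent: 1.928 mg/L × 866,765 L = 1671 g.
(b) Product at 58.1% available Cl: 1671 / 0.581 = 2876 g.

(a) 85.3 ppm; (b) 2.88 kg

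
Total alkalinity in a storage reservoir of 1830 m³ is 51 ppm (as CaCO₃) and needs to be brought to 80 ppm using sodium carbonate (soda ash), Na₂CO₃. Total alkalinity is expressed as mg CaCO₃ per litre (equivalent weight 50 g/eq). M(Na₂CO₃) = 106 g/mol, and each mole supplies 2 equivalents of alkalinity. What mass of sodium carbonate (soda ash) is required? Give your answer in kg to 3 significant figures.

56.3 kg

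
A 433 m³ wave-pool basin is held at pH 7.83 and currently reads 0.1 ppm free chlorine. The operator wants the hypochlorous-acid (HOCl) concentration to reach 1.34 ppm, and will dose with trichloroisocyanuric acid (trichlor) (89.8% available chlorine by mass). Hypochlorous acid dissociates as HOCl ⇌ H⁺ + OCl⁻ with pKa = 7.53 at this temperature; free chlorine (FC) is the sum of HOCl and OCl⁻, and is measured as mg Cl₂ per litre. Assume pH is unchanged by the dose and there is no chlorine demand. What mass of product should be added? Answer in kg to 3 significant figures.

Volume: 433 m³ = 433,000 L.
[OCl⁻]/[HOCl] = 10^(pH − pKa) = 10^(7.83 − 7.53) = 1.995; fraction as HOCl = 1/(1 + 1.995) = 0.3339.
Free chlorine required for 1.34 ppm HOCl: 1.34 / 0.3339 = 4.014 ppm.
FC to add: 4.014 − 0.1 = 3.914 mg/L as Cl₂.
Cl₂ equivalent: 3.914 mg/L × 433,000 L = 1695 g.
Product at 89.8% available Cl: 1695 / 0.898 = 1887 g.

1.89 kg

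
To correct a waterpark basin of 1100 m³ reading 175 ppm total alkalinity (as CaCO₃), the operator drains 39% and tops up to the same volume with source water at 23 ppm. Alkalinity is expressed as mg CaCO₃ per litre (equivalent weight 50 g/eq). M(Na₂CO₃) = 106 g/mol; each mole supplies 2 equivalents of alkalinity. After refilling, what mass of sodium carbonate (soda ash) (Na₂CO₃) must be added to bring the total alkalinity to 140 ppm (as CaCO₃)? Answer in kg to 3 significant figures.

Volume: 1100 m³ = 1,100,000 L.
After draining 39% and refilling: 175 × 0.61 + 23 × 0.39 = 115.72 ppm.
Deficit to target: 140 − 115.72 = 24.28 mg/L.
As CaCO₃: 24.28 mg/L × 1,100,000 L = 26,710 g; ÷ 50 g/eq ÷ 2 = 267.1 mol Na₂CO₃.
Mass: 267.1 × 106 = 28,310 g.

28.3 kg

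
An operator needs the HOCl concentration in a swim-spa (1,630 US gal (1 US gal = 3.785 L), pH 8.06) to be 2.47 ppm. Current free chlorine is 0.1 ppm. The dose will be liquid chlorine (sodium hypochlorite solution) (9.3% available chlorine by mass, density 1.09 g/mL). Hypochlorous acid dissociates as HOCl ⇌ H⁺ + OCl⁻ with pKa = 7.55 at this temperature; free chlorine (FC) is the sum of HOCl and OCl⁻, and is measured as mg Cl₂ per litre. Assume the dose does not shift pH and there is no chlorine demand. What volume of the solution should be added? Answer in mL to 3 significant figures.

631 mL

Volume: 1,630 US gal × 3.785 L/gal = 6,170 L.
[OCl⁻]/[HOCl] = 10^(pH − pKa) = 10^(8.06 − 7.55) = 3.236; fraction as HOCl = 1/(1 + 3.236) = 0.2361.
Free chlorine required for 2.47 ppm HOCl: 2.47 / 0.2361 = 10.46 ppm.
FC to add: 10.46 − 0.1 = 10.36 mg/L as Cl₂.
Cl₂ equivalent: 10.36 mg/L × 6,170 L = 63.93 g.
Product at 9.3% available Cl: 63.93 / 0.093 = 687.5 g.
Volume: 687.5 g ÷ 1.09 g/mL = 630.7 mL.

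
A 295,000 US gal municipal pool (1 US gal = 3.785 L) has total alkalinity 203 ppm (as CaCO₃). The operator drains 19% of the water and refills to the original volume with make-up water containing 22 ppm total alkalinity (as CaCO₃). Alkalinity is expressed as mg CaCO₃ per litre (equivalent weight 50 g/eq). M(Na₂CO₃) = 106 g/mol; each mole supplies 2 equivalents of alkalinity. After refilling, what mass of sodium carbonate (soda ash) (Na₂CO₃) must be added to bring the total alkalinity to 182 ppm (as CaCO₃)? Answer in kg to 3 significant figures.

15.8 kg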